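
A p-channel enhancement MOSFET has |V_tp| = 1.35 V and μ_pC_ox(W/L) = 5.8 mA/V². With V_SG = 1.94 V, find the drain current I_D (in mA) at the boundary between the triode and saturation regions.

I_D = 1.01 mA

At the boundary V_SD = V_ov = V_SG − |V_tp| = 1.94 − 1.35 = 0.59 V.
I_D = ½ k_p V_ov² = 0.5 × 5.8 × 0.59² = 1.01 mA.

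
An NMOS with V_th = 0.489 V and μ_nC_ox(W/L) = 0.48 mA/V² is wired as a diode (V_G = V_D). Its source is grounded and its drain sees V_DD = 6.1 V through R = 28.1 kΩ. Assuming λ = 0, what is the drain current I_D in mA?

With gate tied to drain, V_GS = V_DS ≥ V_GS − V_th, so the device is in saturation.
KCL at the drain: ½ k_n (V_GS − V_th)² = (V_DD − V_GS)/R.
Let x = V_GS − 0.489. Then 6.74 x² + x − 5.611 = 0, giving x = 0.841 V (positive root), so V_GS = 1.33 V.
I_D = (V_DD − V_GS)/R = (6.1 − 1.33) / 28.1 = 0.17 mA.

I_D = 0.170 mA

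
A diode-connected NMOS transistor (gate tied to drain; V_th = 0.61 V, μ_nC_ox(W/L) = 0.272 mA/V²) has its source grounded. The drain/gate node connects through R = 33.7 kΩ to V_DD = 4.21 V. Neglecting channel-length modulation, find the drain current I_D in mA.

With gate tied to drain, V_GS = V_DS ≥ V_GS − V_th, so the device is in saturation.
KCL at the drain: ½ k_n (V_GS − V_th)² = (V_DD − V_GS)/R.
Let x = V_GS − 0.61. Then 4.58 x² + x − 3.6 = 0, giving x = 0.784 V (positive root), so V_GS = 1.39 V.
I_D = (V_DD − V_GS)/R = (4.21 − 1.39) / 33.7 = 0.0836 mA.

I_D = 0.0836 mA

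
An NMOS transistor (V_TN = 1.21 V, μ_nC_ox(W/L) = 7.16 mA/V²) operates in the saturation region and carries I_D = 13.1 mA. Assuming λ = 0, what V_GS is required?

V_GS = 3.12 V

In saturation I_D = ½ k_n (V_GS − V_TN)², so V_GS − V_TN = √(2 I_D / k_n) = √(2 × 13.1 / 7.16) = 1.91 V.
V_GS = 1.21 + 1.91 = 3.12 V.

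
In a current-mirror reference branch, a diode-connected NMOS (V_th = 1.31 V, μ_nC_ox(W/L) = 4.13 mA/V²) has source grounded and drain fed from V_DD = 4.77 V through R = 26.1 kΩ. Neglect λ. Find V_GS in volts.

V_GS = 1.55 V

With gate tied to drain, V_GS = V_DS ≥ V_GS − V_th, so the device is in saturation.
KCL at the drain: ½ k_n (V_GS − V_th)² = (V_DD − V_GS)/R.
Let x = V_GS − 1.31. Then 53.9 x² + x − 3.46 = 0, giving x = 0.244 V (positive root), so V_GS = 1.55 V.
I_D = (V_DD − V_GS)/R = (4.77 − 1.55) / 26.1 = 0.123 mA.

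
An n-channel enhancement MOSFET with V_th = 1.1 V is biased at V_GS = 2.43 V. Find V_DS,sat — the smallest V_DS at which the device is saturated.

The boundary between triode and saturation is V_DS = V_GS − V_th = V_ov.
V_ov = 2.43 − 1.1 = 1.33 V.

V_DS,sat = 1.33 V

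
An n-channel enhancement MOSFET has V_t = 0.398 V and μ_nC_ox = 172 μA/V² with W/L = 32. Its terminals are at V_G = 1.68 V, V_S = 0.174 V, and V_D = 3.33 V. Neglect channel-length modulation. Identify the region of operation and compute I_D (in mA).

V_GS = V_G − V_S = 1.68 − 0.174 = 1.51 V; V_DS = V_D − V_S = 3.33 − 0.174 = 3.16 V.
k_n = μ_nC_ox · (W/L) = 5.504 mA/V².
V_ov = V_GS − V_t = 1.51 − 0.398 = 1.11 V.
Since V_DS = 3.16 V ≥ V_ov = 1.11 V, the device is in saturation.
I_D = ½ k_n V_ov² = 0.5 × 5.504 × 1.11² = 3.38 mA.

Saturation; I_D = 3.38 mA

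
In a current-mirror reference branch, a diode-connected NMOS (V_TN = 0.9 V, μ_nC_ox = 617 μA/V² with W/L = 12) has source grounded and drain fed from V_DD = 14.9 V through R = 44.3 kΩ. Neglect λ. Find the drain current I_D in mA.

With gate tied to drain, V_GS = V_DS ≥ V_GS − V_TN, so the device is in saturation.
k_n = μ_nC_ox · (W/L) = 7.404 mA/V².
KCL at the drain: ½ k_n (V_GS − V_TN)² = (V_DD − V_GS)/R.
Let x = V_GS − 0.9. Then 164 x² + x − 14 = 0, giving x = 0.289 V (positive root), so V_GS = 1.19 V.
I_D = (V_DD − V_GS)/R = (14.9 − 1.19) / 44.3 = 0.31 mA.

I_D = 0.310 mA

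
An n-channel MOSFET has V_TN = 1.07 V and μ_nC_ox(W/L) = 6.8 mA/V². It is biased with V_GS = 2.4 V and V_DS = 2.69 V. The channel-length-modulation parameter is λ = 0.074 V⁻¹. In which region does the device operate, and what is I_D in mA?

Saturation; I_D = 7.21 mA

V_ov = V_GS − V_TN = 2.4 − 1.07 = 1.33 V.
Since V_DS = 2.69 V ≥ V_ov = 1.33 V, the device is in saturation.
I_D = ½ k_n V_ov² (1 + λ V_DS) = 0.5 × 6.8 × 1.33² × (1 + 0.074 × 2.69) = 7.21 mA.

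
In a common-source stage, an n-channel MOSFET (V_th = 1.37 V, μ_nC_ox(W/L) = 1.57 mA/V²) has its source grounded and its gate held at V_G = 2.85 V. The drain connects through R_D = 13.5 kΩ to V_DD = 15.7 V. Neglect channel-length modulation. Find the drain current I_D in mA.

V_GS = V_G = 2.85 V, so V_ov = 2.85 − 1.37 = 1.48 V.
Assume saturation: I_D = ½ k_n V_ov² = 0.5 × 1.57 × 1.48² = 1.72 mA, giving V_DS = V_DD − I_D R_D = 15.7 − 1.72 × 13.5 = -7.51 V.
But -7.51 V < V_ov = 1.48 V, so the device is actually in triode.
In triode I_D = k_n[V_ov V_DS − ½ V_DS²] and I_D = (V_DD − V_DS)/R_D. Equating: 10.6 V_DS² − 32.37 V_DS + 15.7 = 0, giving V_DS = 0.605 V (the root below V_ov).
I_D = (15.7 − 0.605) / 13.5 = 1.12 mA.

I_D = 1.12 mA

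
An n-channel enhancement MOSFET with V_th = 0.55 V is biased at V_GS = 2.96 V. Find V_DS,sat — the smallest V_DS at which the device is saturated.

The boundary between triode and saturation is V_DS = V_GS − V_th = V_ov.
V_ov = 2.96 − 0.55 = 2.41 V.

V_DS,sat = 2.41 V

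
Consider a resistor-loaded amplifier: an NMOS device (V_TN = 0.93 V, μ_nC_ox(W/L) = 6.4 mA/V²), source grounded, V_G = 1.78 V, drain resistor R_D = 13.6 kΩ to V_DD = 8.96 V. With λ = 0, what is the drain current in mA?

I_D = 0.649 mA

V_GS = V_G = 1.78 V, so V_ov = 1.78 − 0.93 = 0.85 V.
Assume saturation: I_D = ½ k_n V_ov² = 0.5 × 6.4 × 0.85² = 2.31 mA, giving V_DS = V_DD − I_D R_D = 8.96 − 2.31 × 13.6 = -22.5 V.
But -22.5 V < V_ov = 0.85 V, so the device is actually in triode.
In triode I_D = k_n[V_ov V_DS − ½ V_DS²] and I_D = (V_DD − V_DS)/R_D. Equating: 43.5 V_DS² − 74.98 V_DS + 8.96 = 0, giving V_DS = 0.129 V (the root below V_ov).
I_D = (8.96 − 0.129) / 13.6 = 0.649 mA.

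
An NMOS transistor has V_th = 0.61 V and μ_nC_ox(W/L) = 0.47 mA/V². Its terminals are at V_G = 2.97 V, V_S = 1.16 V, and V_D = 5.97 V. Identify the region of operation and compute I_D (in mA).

Saturation; I_D = 0.338 mA

V_GS = V_G − V_S = 2.97 − 1.16 = 1.81 V; V_DS = V_D − V_S = 5.97 − 1.16 = 4.81 V.
V_ov = V_GS − V_th = 1.81 − 0.61 = 1.2 V.
Since V_DS = 4.81 V ≥ V_ov = 1.2 V, the device is in saturation.
I_D = ½ k_n V_ov² = 0.5 × 0.47 × 1.2² = 0.338 mA.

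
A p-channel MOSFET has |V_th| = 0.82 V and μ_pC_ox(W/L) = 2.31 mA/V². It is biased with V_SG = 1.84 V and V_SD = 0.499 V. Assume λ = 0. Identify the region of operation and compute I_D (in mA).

V_ov = V_SG − |V_th| = 1.84 − 0.82 = 1.02 V.
Since V_SD = 0.499 V < V_ov = 1.02 V, the device is in the triode region.
I_D = k_p [V_ov · V_SD − ½ V_SD²] = 2.31 × [1.02 × 0.499 − 0.5 × 0.499²] = 0.888 mA.

Triode; I_D = 0.888 mA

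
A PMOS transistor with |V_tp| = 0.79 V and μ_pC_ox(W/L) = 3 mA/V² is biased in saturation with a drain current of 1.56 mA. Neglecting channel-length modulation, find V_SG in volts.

In saturation I_D = ½ k_p (V_SG − |V_tp|)², so V_SG − |V_tp| = √(2 I_D / k_p) = √(2 × 1.56 / 3) = 1.02 V.
V_SG = 0.79 + 1.02 = 1.81 V.

V_SG = 1.81 V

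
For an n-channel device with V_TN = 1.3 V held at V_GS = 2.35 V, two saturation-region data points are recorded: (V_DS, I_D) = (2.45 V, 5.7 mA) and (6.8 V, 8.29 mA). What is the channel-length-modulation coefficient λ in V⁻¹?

λ = 0.140 V⁻¹

With V_GS fixed, I_D ∝ (1 + λ V_DS) in saturation, so I_D2/I_D1 = (1 + λ V_DS2)/(1 + λ V_DS1).
8.29/5.7 = 1.454 = (1 + 6.8 λ)/(1 + 2.45 λ).
Solving: λ (I_D1 V_DS2 − I_D2 V_DS1) = I_D2 − I_D1, so λ = (8.29 − 5.7) / (5.7 × 6.8 − 8.29 × 2.45) = 2.59 / 18.4 = 0.14 V⁻¹.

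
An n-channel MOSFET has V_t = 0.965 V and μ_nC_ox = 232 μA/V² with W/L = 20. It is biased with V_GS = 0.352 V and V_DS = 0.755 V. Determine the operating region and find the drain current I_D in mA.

Cutoff; I_D = 0 mA

V_GS = 0.352 V < V_t = 0.965 V, so the transistor is in cutoff.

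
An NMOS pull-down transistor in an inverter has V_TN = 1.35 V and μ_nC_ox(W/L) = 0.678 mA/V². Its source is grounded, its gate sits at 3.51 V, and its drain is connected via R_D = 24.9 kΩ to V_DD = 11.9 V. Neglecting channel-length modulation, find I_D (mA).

V_GS = V_G = 3.51 V, so V_ov = 3.51 − 1.35 = 2.16 V.
Assume saturation: I_D = ½ k_n V_ov² = 0.5 × 0.678 × 2.16² = 1.58 mA, giving V_DS = V_DD − I_D R_D = 11.9 − 1.58 × 24.9 = -27.5 V.
But -27.5 V < V_ov = 2.16 V, so the device is actually in triode.
In triode I_D = k_n[V_ov V_DS − ½ V_DS²] and I_D = (V_DD − V_DS)/R_D. Equating: 8.44 V_DS² − 37.47 V_DS + 11.9 = 0, giving V_DS = 0.344 V (the root below V_ov).
I_D = (11.9 − 0.344) / 24.9 = 0.464 mA.

I_D = 0.464 mA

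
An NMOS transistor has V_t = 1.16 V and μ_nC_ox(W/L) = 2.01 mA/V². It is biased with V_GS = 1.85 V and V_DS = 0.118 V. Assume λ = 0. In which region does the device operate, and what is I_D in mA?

Triode; I_D = 0.150 mA

V_ov = V_GS − V_t = 1.85 − 1.16 = 0.69 V.
Since V_DS = 0.118 V < V_ov = 0.69 V, the device is in the triode region.
I_D = k_n [V_ov · V_DS − ½ V_DS²] = 2.01 × [0.69 × 0.118 − 0.5 × 0.118²] = 0.15 mA.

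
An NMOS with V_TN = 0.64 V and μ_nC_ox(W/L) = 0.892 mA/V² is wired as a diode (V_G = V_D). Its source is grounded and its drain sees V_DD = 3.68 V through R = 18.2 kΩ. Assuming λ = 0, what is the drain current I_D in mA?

I_D = 0.137 mA

With gate tied to drain, V_GS = V_DS ≥ V_GS − V_TN, so the device is in saturation.
KCL at the drain: ½ k_n (V_GS − V_TN)² = (V_DD − V_GS)/R.
Let x = V_GS − 0.64. Then 8.12 x² + x − 3.04 = 0, giving x = 0.553 V (positive root), so V_GS = 1.19 V.
I_D = (V_DD − V_GS)/R = (3.68 − 1.19) / 18.2 = 0.137 mA.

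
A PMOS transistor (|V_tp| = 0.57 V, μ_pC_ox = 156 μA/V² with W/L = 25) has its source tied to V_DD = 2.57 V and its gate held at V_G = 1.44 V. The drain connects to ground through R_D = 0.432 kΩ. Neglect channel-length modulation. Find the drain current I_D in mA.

V_SG = V_DD − V_G = 2.57 − 1.44 = 1.13 V, so V_ov = 1.13 − 0.57 = 0.56 V.
k_p = μ_pC_ox · (W/L) = 3.9 mA/V².
Assume saturation: I_D = ½ k_p V_ov² = 0.5 × 3.9 × 0.56² = 0.612 mA, giving V_SD = V_DD − I_D R_D = 2.57 − 0.612 × 0.432 = 2.31 V.
V_SD = 2.31 V ≥ V_ov = 0.56 V, confirming saturation.

I_D = 0.612 mA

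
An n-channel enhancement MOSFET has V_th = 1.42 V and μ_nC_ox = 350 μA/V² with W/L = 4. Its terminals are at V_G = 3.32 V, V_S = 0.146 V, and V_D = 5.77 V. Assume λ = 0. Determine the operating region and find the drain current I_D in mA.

V_GS = V_G − V_S = 3.32 − 0.146 = 3.17 V; V_DS = V_D − V_S = 5.77 − 0.146 = 5.62 V.
k_n = μ_nC_ox · (W/L) = 1.4 mA/V².
V_ov = V_GS − V_th = 3.17 − 1.42 = 1.75 V.
Since V_DS = 5.62 V ≥ V_ov = 1.75 V, the device is in saturation.
I_D = ½ k_n V_ov² = 0.5 × 1.4 × 1.75² = 2.15 mA.

Saturation; I_D = 2.15 mA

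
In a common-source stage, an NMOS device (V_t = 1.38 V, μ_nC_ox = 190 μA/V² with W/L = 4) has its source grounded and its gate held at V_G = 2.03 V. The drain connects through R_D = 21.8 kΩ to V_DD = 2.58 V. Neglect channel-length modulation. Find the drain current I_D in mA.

V_GS = V_G = 2.03 V, so V_ov = 2.03 − 1.38 = 0.65 V.
k_n = μ_nC_ox · (W/L) = 0.76 mA/V².
Assume saturation: I_D = ½ k_n V_ov² = 0.5 × 0.76 × 0.65² = 0.161 mA, giving V_DS = V_DD − I_D R_D = 2.58 − 0.161 × 21.8 = -0.92 V.
But -0.92 V < V_ov = 0.65 V, so the device is actually in triode.
In triode I_D = k_n[V_ov V_DS − ½ V_DS²] and I_D = (V_DD − V_DS)/R_D. Equating: 8.28 V_DS² − 11.77 V_DS + 2.58 = 0, giving V_DS = 0.271 V (the root below V_ov).
I_D = (2.58 − 0.271) / 21.8 = 0.106 mA.

I_D = 0.106 mA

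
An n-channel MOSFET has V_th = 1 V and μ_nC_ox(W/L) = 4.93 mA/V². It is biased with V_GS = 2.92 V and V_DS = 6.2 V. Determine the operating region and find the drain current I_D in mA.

Saturation; I_D = 9.09 mA

V_ov = V_GS − V_th = 2.92 − 1 = 1.92 V.
Since V_DS = 6.2 V ≥ V_ov = 1.92 V, the device is in saturation.
I_D = ½ k_n V_ov² = 0.5 × 4.93 × 1.92² = 9.09 mA.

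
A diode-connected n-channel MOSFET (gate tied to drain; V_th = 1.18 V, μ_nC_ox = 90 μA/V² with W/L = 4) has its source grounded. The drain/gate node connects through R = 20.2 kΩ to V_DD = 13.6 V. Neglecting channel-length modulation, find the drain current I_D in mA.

With gate tied to drain, V_GS = V_DS ≥ V_GS − V_th, so the device is in saturation.
k_n = μ_nC_ox · (W/L) = 0.36 mA/V².
KCL at the drain: ½ k_n (V_GS − V_th)² = (V_DD − V_GS)/R.
Let x = V_GS − 1.18. Then 3.64 x² + x − 12.42 = 0, giving x = 1.72 V (positive root), so V_GS = 2.9 V.
I_D = (V_DD − V_GS)/R = (13.6 − 2.9) / 20.2 = 0.53 mA.

I_D = 0.530 mA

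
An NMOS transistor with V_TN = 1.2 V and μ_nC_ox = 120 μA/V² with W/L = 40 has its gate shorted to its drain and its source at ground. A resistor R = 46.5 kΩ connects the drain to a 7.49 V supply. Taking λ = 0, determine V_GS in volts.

With gate tied to drain, V_GS = V_DS ≥ V_GS − V_TN, so the device is in saturation.
k_n = μ_nC_ox · (W/L) = 4.8 mA/V².
KCL at the drain: ½ k_n (V_GS − V_TN)² = (V_DD − V_GS)/R.
Let x = V_GS − 1.2. Then 112 x² + x − 6.29 = 0, giving x = 0.233 V (positive root), so V_GS = 1.43 V.
I_D = (V_DD − V_GS)/R = (7.49 − 1.43) / 46.5 = 0.13 mA.

V_GS = 1.43 V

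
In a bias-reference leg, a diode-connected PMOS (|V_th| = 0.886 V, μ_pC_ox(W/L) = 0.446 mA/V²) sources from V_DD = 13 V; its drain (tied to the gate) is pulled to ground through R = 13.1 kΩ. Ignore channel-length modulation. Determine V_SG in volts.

With gate tied to drain, V_SG = V_SD ≥ V_SG − |V_th|, so the device is in saturation.
KCL at the drain: ½ k_p (V_SG − |V_th|)² = (V_DD − V_SG)/R.
Let x = V_SG − 0.886. Then 2.92 x² + x − 12.11 = 0, giving x = 1.87 V (positive root), so V_SG = 2.76 V.
I_D = (V_DD − V_SG)/R = (13 − 2.76) / 13.1 = 0.782 mA.

V_SG = 2.76 V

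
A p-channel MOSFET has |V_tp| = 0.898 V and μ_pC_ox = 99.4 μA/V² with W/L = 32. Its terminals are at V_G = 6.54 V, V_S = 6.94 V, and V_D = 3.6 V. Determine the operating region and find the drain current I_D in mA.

V_SG = V_S − V_G = 6.94 − 6.54 = 0.4 V; V_SD = V_S − V_D = 6.94 − 3.6 = 3.34 V.
V_SG = 0.4 V < |V_tp| = 0.898 V, so the transistor is in cutoff.

Cutoff; I_D = 0 mA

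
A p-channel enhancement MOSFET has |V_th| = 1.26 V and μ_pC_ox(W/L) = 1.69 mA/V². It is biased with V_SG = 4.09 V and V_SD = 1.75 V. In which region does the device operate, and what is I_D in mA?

Triode; I_D = 5.78 mA

V_ov = V_SG − |V_th| = 4.09 − 1.26 = 2.83 V.
Since V_SD = 1.75 V < V_ov = 2.83 V, the device is in the triode region.
I_D = k_p [V_ov · V_SD − ½ V_SD²] = 1.69 × [2.83 × 1.75 − 0.5 × 1.75²] = 5.78 mA.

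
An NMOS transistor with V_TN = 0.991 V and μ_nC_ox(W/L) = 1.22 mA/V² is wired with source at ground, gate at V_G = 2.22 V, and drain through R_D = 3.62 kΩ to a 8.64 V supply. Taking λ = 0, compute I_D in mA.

V_GS = V_G = 2.22 V, so V_ov = 2.22 − 0.991 = 1.23 V.
Assume saturation: I_D = ½ k_n V_ov² = 0.5 × 1.22 × 1.23² = 0.921 mA, giving V_DS = V_DD − I_D R_D = 8.64 − 0.921 × 3.62 = 5.3 V.
V_DS = 5.3 V ≥ V_ov = 1.23 V, confirming saturation.

I_D = 0.921 mA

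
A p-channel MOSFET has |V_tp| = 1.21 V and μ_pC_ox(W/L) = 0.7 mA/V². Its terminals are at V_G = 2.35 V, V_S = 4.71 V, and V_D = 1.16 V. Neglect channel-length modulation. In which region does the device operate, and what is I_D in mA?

Saturation; I_D = 0.463 mA

V_SG = V_S − V_G = 4.71 − 2.35 = 2.36 V; V_SD = V_S − V_D = 4.71 − 1.16 = 3.55 V.
V_ov = V_SG − |V_tp| = 2.36 − 1.21 = 1.15 V.
Since V_SD = 3.55 V ≥ V_ov = 1.15 V, the device is in saturation.
I_D = ½ k_p V_ov² = 0.5 × 0.7 × 1.15² = 0.463 mA.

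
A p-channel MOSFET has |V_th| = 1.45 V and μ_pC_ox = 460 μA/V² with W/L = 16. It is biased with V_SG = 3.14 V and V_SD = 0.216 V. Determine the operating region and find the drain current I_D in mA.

k_p = μ_pC_ox · (W/L) = 7.36 mA/V².
V_ov = V_SG − |V_th| = 3.14 − 1.45 = 1.69 V.
Since V_SD = 0.216 V < V_ov = 1.69 V, the device is in the triode region.
I_D = k_p [V_ov · V_SD − ½ V_SD²] = 7.36 × [1.69 × 0.216 − 0.5 × 0.216²] = 2.52 mA.

Triode; I_D = 2.52 mA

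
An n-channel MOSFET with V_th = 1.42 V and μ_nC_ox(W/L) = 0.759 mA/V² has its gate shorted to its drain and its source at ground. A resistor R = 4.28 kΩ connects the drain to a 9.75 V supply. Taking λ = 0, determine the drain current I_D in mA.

I_D = 1.48 mA

With gate tied to drain, V_GS = V_DS ≥ V_GS − V_th, so the device is in saturation.
KCL at the drain: ½ k_n (V_GS − V_th)² = (V_DD − V_GS)/R.
Let x = V_GS − 1.42. Then 1.62 x² + x − 8.33 = 0, giving x = 1.98 V (positive root), so V_GS = 3.4 V.
I_D = (V_DD − V_GS)/R = (9.75 − 3.4) / 4.28 = 1.48 mA.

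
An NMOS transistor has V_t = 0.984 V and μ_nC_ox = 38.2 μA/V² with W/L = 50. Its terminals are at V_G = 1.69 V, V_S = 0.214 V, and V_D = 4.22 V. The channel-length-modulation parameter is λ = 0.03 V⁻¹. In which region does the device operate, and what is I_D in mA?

Saturation; I_D = 0.259 mA

V_GS = V_G − V_S = 1.69 − 0.214 = 1.48 V; V_DS = V_D − V_S = 4.22 − 0.214 = 4.01 V.
k_n = μ_nC_ox · (W/L) = 1.91 mA/V².
V_ov = V_GS − V_t = 1.48 − 0.984 = 0.492 V.
Since V_DS = 4.01 V ≥ V_ov = 0.492 V, the device is in saturation.
I_D = ½ k_n V_ov² (1 + λ V_DS) = 0.5 × 1.91 × 0.492² × (1 + 0.03 × 4.01) = 0.259 mA.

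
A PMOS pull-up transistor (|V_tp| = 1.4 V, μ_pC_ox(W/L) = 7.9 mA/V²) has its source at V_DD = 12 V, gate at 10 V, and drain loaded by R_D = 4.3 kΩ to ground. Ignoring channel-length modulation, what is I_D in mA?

I_D = 1.42 mA

V_SG = V_DD − V_G = 12 − 10 = 2 V, so V_ov = 2 − 1.4 = 0.6 V.
Assume saturation: I_D = ½ k_p V_ov² = 0.5 × 7.9 × 0.6² = 1.42 mA, giving V_SD = V_DD − I_D R_D = 12 − 1.42 × 4.3 = 5.89 V.
V_SD = 5.89 V ≥ V_ov = 0.6 V, confirming saturation.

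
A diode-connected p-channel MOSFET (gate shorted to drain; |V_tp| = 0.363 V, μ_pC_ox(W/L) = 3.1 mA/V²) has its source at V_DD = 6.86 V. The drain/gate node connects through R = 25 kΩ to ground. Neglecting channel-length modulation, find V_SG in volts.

With gate tied to drain, V_SG = V_SD ≥ V_SG − |V_tp|, so the device is in saturation.
KCL at the drain: ½ k_p (V_SG − |V_tp|)² = (V_DD − V_SG)/R.
Let x = V_SG − 0.363. Then 38.8 x² + x − 6.497 = 0, giving x = 0.397 V (positive root), so V_SG = 0.76 V.
I_D = (V_DD − V_SG)/R = (6.86 − 0.76) / 25 = 0.244 mA.

V_SG = 0.760 V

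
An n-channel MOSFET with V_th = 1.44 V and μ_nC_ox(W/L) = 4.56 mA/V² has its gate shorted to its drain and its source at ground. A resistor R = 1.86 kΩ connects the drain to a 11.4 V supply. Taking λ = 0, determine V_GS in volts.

With gate tied to drain, V_GS = V_DS ≥ V_GS − V_th, so the device is in saturation.
KCL at the drain: ½ k_n (V_GS − V_th)² = (V_DD − V_GS)/R.
Let x = V_GS − 1.44. Then 4.24 x² + x − 9.96 = 0, giving x = 1.42 V (positive root), so V_GS = 2.86 V.
I_D = (V_DD − V_GS)/R = (11.4 − 2.86) / 1.86 = 4.59 mA.

V_GS = 2.86 V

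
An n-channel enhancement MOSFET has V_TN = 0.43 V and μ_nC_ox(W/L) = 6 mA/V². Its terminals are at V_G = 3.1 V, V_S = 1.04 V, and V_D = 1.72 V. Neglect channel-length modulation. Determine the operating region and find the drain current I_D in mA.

V_GS = V_G − V_S = 3.1 − 1.04 = 2.06 V; V_DS = V_D − V_S = 1.72 − 1.04 = 0.68 V.
V_ov = V_GS − V_TN = 2.06 − 0.43 = 1.63 V.
Since V_DS = 0.68 V < V_ov = 1.63 V, the device is in the triode region.
I_D = k_n [V_ov · V_DS − ½ V_DS²] = 6 × [1.63 × 0.68 − 0.5 × 0.68²] = 5.26 mA.

Triode; I_D = 5.26 mA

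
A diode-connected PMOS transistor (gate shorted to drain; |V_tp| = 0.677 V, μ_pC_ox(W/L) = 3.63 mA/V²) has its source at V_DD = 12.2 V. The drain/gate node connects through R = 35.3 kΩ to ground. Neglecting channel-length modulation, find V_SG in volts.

V_SG = 1.09 V

With gate tied to drain, V_SG = V_SD ≥ V_SG − |V_tp|, so the device is in saturation.
KCL at the drain: ½ k_p (V_SG − |V_tp|)² = (V_DD − V_SG)/R.
Let x = V_SG − 0.677. Then 64.1 x² + x − 11.52 = 0, giving x = 0.416 V (positive root), so V_SG = 1.09 V.
I_D = (V_DD − V_SG)/R = (12.2 − 1.09) / 35.3 = 0.315 mA.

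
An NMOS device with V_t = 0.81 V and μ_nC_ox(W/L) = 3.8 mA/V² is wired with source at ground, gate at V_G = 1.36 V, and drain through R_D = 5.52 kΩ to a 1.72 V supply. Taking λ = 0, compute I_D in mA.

V_GS = V_G = 1.36 V, so V_ov = 1.36 − 0.81 = 0.55 V.
Assume saturation: I_D = ½ k_n V_ov² = 0.5 × 3.8 × 0.55² = 0.575 mA, giving V_DS = V_DD − I_D R_D = 1.72 − 0.575 × 5.52 = -1.45 V.
But -1.45 V < V_ov = 0.55 V, so the device is actually in triode.
In triode I_D = k_n[V_ov V_DS − ½ V_DS²] and I_D = (V_DD − V_DS)/R_D. Equating: 10.5 V_DS² − 12.54 V_DS + 1.72 = 0, giving V_DS = 0.158 V (the root below V_ov).
I_D = (1.72 − 0.158) / 5.52 = 0.283 mA.

I_D = 0.283 mA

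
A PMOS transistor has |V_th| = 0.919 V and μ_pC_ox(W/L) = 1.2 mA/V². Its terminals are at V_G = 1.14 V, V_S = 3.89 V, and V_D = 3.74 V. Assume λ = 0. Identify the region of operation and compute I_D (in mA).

V_SG = V_S − V_G = 3.89 − 1.14 = 2.75 V; V_SD = V_S − V_D = 3.89 − 3.74 = 0.15 V.
V_ov = V_SG − |V_th| = 2.75 − 0.919 = 1.83 V.
Since V_SD = 0.15 V < V_ov = 1.83 V, the device is in the triode region.
I_D = k_p [V_ov · V_SD − ½ V_SD²] = 1.2 × [1.83 × 0.15 − 0.5 × 0.15²] = 0.316 mA.

Triode; I_D = 0.316 mA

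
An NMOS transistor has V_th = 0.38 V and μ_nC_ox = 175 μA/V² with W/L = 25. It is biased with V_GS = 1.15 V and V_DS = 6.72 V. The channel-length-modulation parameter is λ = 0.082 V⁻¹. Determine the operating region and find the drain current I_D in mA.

Saturation; I_D = 2.01 mA

k_n = μ_nC_ox · (W/L) = 4.375 mA/V².
V_ov = V_GS − V_th = 1.15 − 0.38 = 0.77 V.
Since V_DS = 6.72 V ≥ V_ov = 0.77 V, the device is in saturation.
I_D = ½ k_n V_ov² (1 + λ V_DS) = 0.5 × 4.375 × 0.77² × (1 + 0.082 × 6.72) = 2.01 mA.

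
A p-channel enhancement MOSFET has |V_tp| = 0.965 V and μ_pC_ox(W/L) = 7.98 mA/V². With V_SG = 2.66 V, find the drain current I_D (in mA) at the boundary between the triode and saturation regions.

At the boundary V_SD = V_ov = V_SG − |V_tp| = 2.66 − 0.965 = 1.7 V.
I_D = ½ k_p V_ov² = 0.5 × 7.98 × 1.7² = 11.5 mA.

I_D = 11.5 mA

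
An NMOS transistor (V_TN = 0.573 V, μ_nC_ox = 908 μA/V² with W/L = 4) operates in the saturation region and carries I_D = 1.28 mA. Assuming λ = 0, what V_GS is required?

V_GS = 1.41 V

k_n = μ_nC_ox · (W/L) = 3.632 mA/V².
In saturation I_D = ½ k_n (V_GS − V_TN)², so V_GS − V_TN = √(2 I_D / k_n) = √(2 × 1.28 / 3.632) = 0.84 V.
V_GS = 0.573 + 0.84 = 1.41 V.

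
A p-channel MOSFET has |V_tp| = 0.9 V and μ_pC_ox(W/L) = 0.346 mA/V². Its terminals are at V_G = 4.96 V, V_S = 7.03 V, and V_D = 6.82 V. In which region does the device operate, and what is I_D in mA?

Triode; I_D = 0.0774 mA

V_SG = V_S − V_G = 7.03 − 4.96 = 2.07 V; V_SD = V_S − V_D = 7.03 − 6.82 = 0.21 V.
V_ov = V_SG − |V_tp| = 2.07 − 0.9 = 1.17 V.
Since V_SD = 0.21 V < V_ov = 1.17 V, the device is in the triode region.
I_D = k_p [V_ov · V_SD − ½ V_SD²] = 0.346 × [1.17 × 0.21 − 0.5 × 0.21²] = 0.0774 mA.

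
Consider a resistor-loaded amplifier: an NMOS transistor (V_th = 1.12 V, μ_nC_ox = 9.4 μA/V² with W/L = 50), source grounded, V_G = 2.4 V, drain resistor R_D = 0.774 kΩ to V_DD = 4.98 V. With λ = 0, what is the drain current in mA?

I_D = 0.385 mA

V_GS = V_G = 2.4 V, so V_ov = 2.4 − 1.12 = 1.28 V.
k_n = μ_nC_ox · (W/L) = 0.47 mA/V².
Assume saturation: I_D = ½ k_n V_ov² = 0.5 × 0.47 × 1.28² = 0.385 mA, giving V_DS = V_DD − I_D R_D = 4.98 − 0.385 × 0.774 = 4.68 V.
V_DS = 4.68 V ≥ V_ov = 1.28 V, confirming saturation.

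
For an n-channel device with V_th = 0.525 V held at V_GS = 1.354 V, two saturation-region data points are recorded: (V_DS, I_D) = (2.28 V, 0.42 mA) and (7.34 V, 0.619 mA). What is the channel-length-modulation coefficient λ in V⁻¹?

λ = 0.119 V⁻¹

With V_GS fixed, I_D ∝ (1 + λ V_DS) in saturation, so I_D2/I_D1 = (1 + λ V_DS2)/(1 + λ V_DS1).
0.619/0.42 = 1.474 = (1 + 7.34 λ)/(1 + 2.28 λ).
Solving: λ (I_D1 V_DS2 − I_D2 V_DS1) = I_D2 − I_D1, so λ = (0.619 − 0.42) / (0.42 × 7.34 − 0.619 × 2.28) = 0.199 / 1.67 = 0.119 V⁻¹.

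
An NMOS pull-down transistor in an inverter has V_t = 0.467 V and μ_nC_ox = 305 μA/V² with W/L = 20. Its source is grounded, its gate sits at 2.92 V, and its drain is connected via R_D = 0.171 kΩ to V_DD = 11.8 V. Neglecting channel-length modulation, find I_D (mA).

V_GS = V_G = 2.92 V, so V_ov = 2.92 − 0.467 = 2.45 V.
k_n = μ_nC_ox · (W/L) = 6.1 mA/V².
Assume saturation: I_D = ½ k_n V_ov² = 0.5 × 6.1 × 2.45² = 18.4 mA, giving V_DS = V_DD − I_D R_D = 11.8 − 18.4 × 0.171 = 8.66 V.
V_DS = 8.66 V ≥ V_ov = 2.45 V, confirming saturation.

I_D = 18.4 mA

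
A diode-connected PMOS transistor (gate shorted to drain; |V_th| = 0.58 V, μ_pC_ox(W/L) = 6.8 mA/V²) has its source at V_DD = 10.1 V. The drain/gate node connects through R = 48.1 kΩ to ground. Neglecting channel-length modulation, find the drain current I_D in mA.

With gate tied to drain, V_SG = V_SD ≥ V_SG − |V_th|, so the device is in saturation.
KCL at the drain: ½ k_p (V_SG − |V_th|)² = (V_DD − V_SG)/R.
Let x = V_SG − 0.58. Then 164 x² + x − 9.52 = 0, giving x = 0.238 V (positive root), so V_SG = 0.818 V.
I_D = (V_DD − V_SG)/R = (10.1 − 0.818) / 48.1 = 0.193 mA.

I_D = 0.193 mA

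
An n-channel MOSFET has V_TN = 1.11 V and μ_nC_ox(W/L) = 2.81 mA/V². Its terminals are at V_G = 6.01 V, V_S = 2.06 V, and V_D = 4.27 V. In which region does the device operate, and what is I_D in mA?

Triode; I_D = 10.8 mA

V_GS = V_G − V_S = 6.01 − 2.06 = 3.95 V; V_DS = V_D − V_S = 4.27 − 2.06 = 2.21 V.
V_ov = V_GS − V_TN = 3.95 − 1.11 = 2.84 V.
Since V_DS = 2.21 V < V_ov = 2.84 V, the device is in the triode region.
I_D = k_n [V_ov · V_DS − ½ V_DS²] = 2.81 × [2.84 × 2.21 − 0.5 × 2.21²] = 10.8 mA.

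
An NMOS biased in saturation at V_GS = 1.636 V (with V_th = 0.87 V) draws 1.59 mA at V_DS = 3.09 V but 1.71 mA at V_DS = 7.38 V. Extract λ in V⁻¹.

λ = 0.0186 V⁻¹

With V_GS fixed, I_D ∝ (1 + λ V_DS) in saturation, so I_D2/I_D1 = (1 + λ V_DS2)/(1 + λ V_DS1).
1.71/1.59 = 1.075 = (1 + 7.38 λ)/(1 + 3.09 λ).
Solving: λ (I_D1 V_DS2 − I_D2 V_DS1) = I_D2 − I_D1, so λ = (1.71 − 1.59) / (1.59 × 7.38 − 1.71 × 3.09) = 0.12 / 6.45 = 0.0186 V⁻¹.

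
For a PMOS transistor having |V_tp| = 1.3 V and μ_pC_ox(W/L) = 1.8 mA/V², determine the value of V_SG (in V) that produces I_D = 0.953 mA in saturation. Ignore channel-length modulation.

V_SG = 2.33 V

In saturation I_D = ½ k_p (V_SG − |V_tp|)², so V_SG − |V_tp| = √(2 I_D / k_p) = √(2 × 0.953 / 1.8) = 1.03 V.
V_SG = 1.3 + 1.03 = 2.33 V.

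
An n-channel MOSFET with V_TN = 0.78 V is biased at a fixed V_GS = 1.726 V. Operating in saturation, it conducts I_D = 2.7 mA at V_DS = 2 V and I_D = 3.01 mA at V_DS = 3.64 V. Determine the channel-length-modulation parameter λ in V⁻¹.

With V_GS fixed, I_D ∝ (1 + λ V_DS) in saturation, so I_D2/I_D1 = (1 + λ V_DS2)/(1 + λ V_DS1).
3.01/2.7 = 1.115 = (1 + 3.64 λ)/(1 + 2 λ).
Solving: λ (I_D1 V_DS2 − I_D2 V_DS1) = I_D2 − I_D1, so λ = (3.01 − 2.7) / (2.7 × 3.64 − 3.01 × 2) = 0.31 / 3.81 = 0.0814 V⁻¹.

λ = 0.0814 V⁻¹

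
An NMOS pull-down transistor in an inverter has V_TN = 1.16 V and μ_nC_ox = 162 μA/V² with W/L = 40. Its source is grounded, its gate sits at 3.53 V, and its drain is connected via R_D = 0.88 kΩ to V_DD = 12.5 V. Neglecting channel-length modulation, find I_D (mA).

V_GS = V_G = 3.53 V, so V_ov = 3.53 − 1.16 = 2.37 V.
k_n = μ_nC_ox · (W/L) = 6.48 mA/V².
Assume saturation: I_D = ½ k_n V_ov² = 0.5 × 6.48 × 2.37² = 18.2 mA, giving V_DS = V_DD − I_D R_D = 12.5 − 18.2 × 0.88 = -3.51 V.
But -3.51 V < V_ov = 2.37 V, so the device is actually in triode.
In triode I_D = k_n[V_ov V_DS − ½ V_DS²] and I_D = (V_DD − V_DS)/R_D. Equating: 2.85 V_DS² − 14.51 V_DS + 12.5 = 0, giving V_DS = 1.1 V (the root below V_ov).
I_D = (12.5 − 1.1) / 0.88 = 13 mA.

I_D = 13.0 mA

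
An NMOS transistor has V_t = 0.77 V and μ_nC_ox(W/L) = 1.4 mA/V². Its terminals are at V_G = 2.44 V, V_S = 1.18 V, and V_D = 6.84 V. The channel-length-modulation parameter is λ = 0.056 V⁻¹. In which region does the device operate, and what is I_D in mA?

Saturation; I_D = 0.221 mA

V_GS = V_G − V_S = 2.44 − 1.18 = 1.26 V; V_DS = V_D − V_S = 6.84 − 1.18 = 5.66 V.
V_ov = V_GS − V_t = 1.26 − 0.77 = 0.49 V.
Since V_DS = 5.66 V ≥ V_ov = 0.49 V, the device is in saturation.
I_D = ½ k_n V_ov² (1 + λ V_DS) = 0.5 × 1.4 × 0.49² × (1 + 0.056 × 5.66) = 0.221 mA.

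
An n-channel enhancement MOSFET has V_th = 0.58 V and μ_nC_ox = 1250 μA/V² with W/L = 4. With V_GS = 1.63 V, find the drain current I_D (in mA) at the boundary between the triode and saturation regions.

At the boundary V_DS = V_ov = V_GS − V_th = 1.63 − 0.58 = 1.05 V.
k_n = μ_nC_ox · (W/L) = 5 mA/V².
I_D = ½ k_n V_ov² = 0.5 × 5 × 1.05² = 2.76 mA.

I_D = 2.76 mA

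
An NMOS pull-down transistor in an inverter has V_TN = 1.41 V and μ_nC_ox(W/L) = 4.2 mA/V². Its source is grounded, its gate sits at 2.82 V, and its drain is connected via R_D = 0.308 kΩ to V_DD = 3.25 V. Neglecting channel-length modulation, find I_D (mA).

I_D = 4.18 mA

V_GS = V_G = 2.82 V, so V_ov = 2.82 − 1.41 = 1.41 V.
Assume saturation: I_D = ½ k_n V_ov² = 0.5 × 4.2 × 1.41² = 4.18 mA, giving V_DS = V_DD − I_D R_D = 3.25 − 4.18 × 0.308 = 1.96 V.
V_DS = 1.96 V ≥ V_ov = 1.41 V, confirming saturation.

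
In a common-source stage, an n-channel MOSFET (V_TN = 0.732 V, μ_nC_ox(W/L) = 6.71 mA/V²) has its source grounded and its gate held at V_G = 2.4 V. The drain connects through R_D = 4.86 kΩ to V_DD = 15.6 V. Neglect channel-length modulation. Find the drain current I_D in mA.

V_GS = V_G = 2.4 V, so V_ov = 2.4 − 0.732 = 1.67 V.
Assume saturation: I_D = ½ k_n V_ov² = 0.5 × 6.71 × 1.67² = 9.33 mA, giving V_DS = V_DD − I_D R_D = 15.6 − 9.33 × 4.86 = -29.8 V.
But -29.8 V < V_ov = 1.67 V, so the device is actually in triode.
In triode I_D = k_n[V_ov V_DS − ½ V_DS²] and I_D = (V_DD − V_DS)/R_D. Equating: 16.3 V_DS² − 55.39 V_DS + 15.6 = 0, giving V_DS = 0.31 V (the root below V_ov).
I_D = (15.6 − 0.31) / 4.86 = 3.15 mA.

I_D = 3.15 mA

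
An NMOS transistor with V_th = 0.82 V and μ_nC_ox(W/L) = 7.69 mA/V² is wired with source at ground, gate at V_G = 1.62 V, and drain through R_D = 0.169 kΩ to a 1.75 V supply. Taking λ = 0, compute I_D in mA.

V_GS = V_G = 1.62 V, so V_ov = 1.62 − 0.82 = 0.8 V.
Assume saturation: I_D = ½ k_n V_ov² = 0.5 × 7.69 × 0.8² = 2.46 mA, giving V_DS = V_DD − I_D R_D = 1.75 − 2.46 × 0.169 = 1.33 V.
V_DS = 1.33 V ≥ V_ov = 0.8 V, confirming saturation.

I_D = 2.46 mA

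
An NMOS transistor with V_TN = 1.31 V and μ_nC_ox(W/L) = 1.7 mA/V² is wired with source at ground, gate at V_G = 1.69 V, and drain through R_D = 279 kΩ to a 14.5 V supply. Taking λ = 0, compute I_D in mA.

V_GS = V_G = 1.69 V, so V_ov = 1.69 − 1.31 = 0.38 V.
Assume saturation: I_D = ½ k_n V_ov² = 0.5 × 1.7 × 0.38² = 0.123 mA, giving V_DS = V_DD − I_D R_D = 14.5 − 0.123 × 279 = -19.7 V.
But -19.7 V < V_ov = 0.38 V, so the device is actually in triode.
In triode I_D = k_n[V_ov V_DS − ½ V_DS²] and I_D = (V_DD − V_DS)/R_D. Equating: 237 V_DS² − 181.2 V_DS + 14.5 = 0, giving V_DS = 0.0908 V (the root below V_ov).
I_D = (14.5 − 0.0908) / 279 = 0.0516 mA.

I_D = 0.0516 mA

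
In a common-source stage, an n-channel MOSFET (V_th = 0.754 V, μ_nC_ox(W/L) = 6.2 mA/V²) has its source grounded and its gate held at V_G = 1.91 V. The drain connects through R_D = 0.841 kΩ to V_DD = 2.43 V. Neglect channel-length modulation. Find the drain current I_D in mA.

I_D = 2.41 mA

V_GS = V_G = 1.91 V, so V_ov = 1.91 − 0.754 = 1.16 V.
Assume saturation: I_D = ½ k_n V_ov² = 0.5 × 6.2 × 1.16² = 4.14 mA, giving V_DS = V_DD − I_D R_D = 2.43 − 4.14 × 0.841 = -1.05 V.
But -1.05 V < V_ov = 1.16 V, so the device is actually in triode.
In triode I_D = k_n[V_ov V_DS − ½ V_DS²] and I_D = (V_DD − V_DS)/R_D. Equating: 2.61 V_DS² − 7.028 V_DS + 2.43 = 0, giving V_DS = 0.407 V (the root below V_ov).
I_D = (2.43 − 0.407) / 0.841 = 2.41 mA.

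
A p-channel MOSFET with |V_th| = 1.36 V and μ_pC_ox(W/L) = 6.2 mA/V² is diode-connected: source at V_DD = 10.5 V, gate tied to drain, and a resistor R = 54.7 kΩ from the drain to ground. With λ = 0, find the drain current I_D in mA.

With gate tied to drain, V_SG = V_SD ≥ V_SG − |V_th|, so the device is in saturation.
KCL at the drain: ½ k_p (V_SG − |V_th|)² = (V_DD − V_SG)/R.
Let x = V_SG − 1.36. Then 170 x² + x − 9.14 = 0, giving x = 0.229 V (positive root), so V_SG = 1.59 V.
I_D = (V_DD − V_SG)/R = (10.5 − 1.59) / 54.7 = 0.163 mA.

I_D = 0.163 mA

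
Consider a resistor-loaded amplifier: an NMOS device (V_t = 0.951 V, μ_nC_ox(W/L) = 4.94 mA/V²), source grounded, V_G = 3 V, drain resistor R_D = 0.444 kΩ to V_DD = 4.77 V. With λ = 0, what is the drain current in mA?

V_GS = V_G = 3 V, so V_ov = 3 − 0.951 = 2.05 V.
Assume saturation: I_D = ½ k_n V_ov² = 0.5 × 4.94 × 2.05² = 10.4 mA, giving V_DS = V_DD − I_D R_D = 4.77 − 10.4 × 0.444 = 0.166 V.
But 0.166 V < V_ov = 2.05 V, so the device is actually in triode.
In triode I_D = k_n[V_ov V_DS − ½ V_DS²] and I_D = (V_DD − V_DS)/R_D. Equating: 1.1 V_DS² − 5.494 V_DS + 4.77 = 0, giving V_DS = 1.12 V (the root below V_ov).
I_D = (4.77 − 1.12) / 0.444 = 8.23 mA.

I_D = 8.23 mA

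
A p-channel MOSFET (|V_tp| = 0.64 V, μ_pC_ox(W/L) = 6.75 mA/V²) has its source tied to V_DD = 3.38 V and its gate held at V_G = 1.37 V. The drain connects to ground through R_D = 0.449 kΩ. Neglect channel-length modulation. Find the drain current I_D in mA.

I_D = 5.55 mA

V_SG = V_DD − V_G = 3.38 − 1.37 = 2.01 V, so V_ov = 2.01 − 0.64 = 1.37 V.
Assume saturation: I_D = ½ k_p V_ov² = 0.5 × 6.75 × 1.37² = 6.33 mA, giving V_SD = V_DD − I_D R_D = 3.38 − 6.33 × 0.449 = 0.536 V.
But 0.536 V < V_ov = 1.37 V, so the device is actually in triode.
In triode I_D = k_p[V_ov V_SD − ½ V_SD²] and I_D = (V_DD − V_SD)/R_D. Equating: 1.52 V_SD² − 5.152 V_SD + 3.38 = 0, giving V_SD = 0.888 V (the root below V_ov).
I_D = (3.38 − 0.888) / 0.449 = 5.55 mA.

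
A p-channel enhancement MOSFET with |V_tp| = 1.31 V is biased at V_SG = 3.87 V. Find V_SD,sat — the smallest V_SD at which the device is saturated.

V_SD,sat = 2.56 V

The boundary between triode and saturation is V_SD = V_SG − |V_tp| = V_ov.
V_ov = 3.87 − 1.31 = 2.56 V.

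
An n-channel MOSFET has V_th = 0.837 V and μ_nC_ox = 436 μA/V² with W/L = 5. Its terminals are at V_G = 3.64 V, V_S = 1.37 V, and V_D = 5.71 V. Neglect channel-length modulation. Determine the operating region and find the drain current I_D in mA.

V_GS = V_G − V_S = 3.64 − 1.37 = 2.27 V; V_DS = V_D − V_S = 5.71 − 1.37 = 4.34 V.
k_n = μ_nC_ox · (W/L) = 2.18 mA/V².
V_ov = V_GS − V_th = 2.27 − 0.837 = 1.43 V.
Since V_DS = 4.34 V ≥ V_ov = 1.43 V, the device is in saturation.
I_D = ½ k_n V_ov² = 0.5 × 2.18 × 1.43² = 2.24 mA.

Saturation; I_D = 2.24 mA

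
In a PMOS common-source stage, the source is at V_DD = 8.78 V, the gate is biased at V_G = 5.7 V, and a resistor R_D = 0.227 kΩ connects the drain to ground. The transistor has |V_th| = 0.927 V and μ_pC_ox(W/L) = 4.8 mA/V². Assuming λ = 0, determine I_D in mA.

I_D = 11.1 mA

V_SG = V_DD − V_G = 8.78 − 5.7 = 3.08 V, so V_ov = 3.08 − 0.927 = 2.15 V.
Assume saturation: I_D = ½ k_p V_ov² = 0.5 × 4.8 × 2.15² = 11.1 mA, giving V_SD = V_DD − I_D R_D = 8.78 − 11.1 × 0.227 = 6.25 V.
V_SD = 6.25 V ≥ V_ov = 2.15 V, confirming saturation.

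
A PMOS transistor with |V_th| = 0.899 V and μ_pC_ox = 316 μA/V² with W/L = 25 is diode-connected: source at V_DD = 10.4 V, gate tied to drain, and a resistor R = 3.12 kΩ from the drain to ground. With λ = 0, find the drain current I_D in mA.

I_D = 2.78 mA

With gate tied to drain, V_SG = V_SD ≥ V_SG − |V_th|, so the device is in saturation.
k_p = μ_pC_ox · (W/L) = 7.9 mA/V².
KCL at the drain: ½ k_p (V_SG − |V_th|)² = (V_DD − V_SG)/R.
Let x = V_SG − 0.899. Then 12.3 x² + x − 9.501 = 0, giving x = 0.838 V (positive root), so V_SG = 1.74 V.
I_D = (V_DD − V_SG)/R = (10.4 − 1.74) / 3.12 = 2.78 mA.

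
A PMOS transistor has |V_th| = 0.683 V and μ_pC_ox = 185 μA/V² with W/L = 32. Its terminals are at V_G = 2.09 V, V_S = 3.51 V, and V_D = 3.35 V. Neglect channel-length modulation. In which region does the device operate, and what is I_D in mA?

Triode; I_D = 0.622 mA

V_SG = V_S − V_G = 3.51 − 2.09 = 1.42 V; V_SD = V_S − V_D = 3.51 − 3.35 = 0.16 V.
k_p = μ_pC_ox · (W/L) = 5.92 mA/V².
V_ov = V_SG − |V_th| = 1.42 − 0.683 = 0.737 V.
Since V_SD = 0.16 V < V_ov = 0.737 V, the device is in the triode region.
I_D = k_p [V_ov · V_SD − ½ V_SD²] = 5.92 × [0.737 × 0.16 − 0.5 × 0.16²] = 0.622 mA.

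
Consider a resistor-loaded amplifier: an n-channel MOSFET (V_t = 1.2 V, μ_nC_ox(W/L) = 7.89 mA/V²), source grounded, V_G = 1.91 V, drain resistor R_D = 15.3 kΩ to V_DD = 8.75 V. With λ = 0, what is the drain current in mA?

V_GS = V_G = 1.91 V, so V_ov = 1.91 − 1.2 = 0.71 V.
Assume saturation: I_D = ½ k_n V_ov² = 0.5 × 7.89 × 0.71² = 1.99 mA, giving V_DS = V_DD − I_D R_D = 8.75 − 1.99 × 15.3 = -21.7 V.
But -21.7 V < V_ov = 0.71 V, so the device is actually in triode.
In triode I_D = k_n[V_ov V_DS − ½ V_DS²] and I_D = (V_DD − V_DS)/R_D. Equating: 60.4 V_DS² − 86.71 V_DS + 8.75 = 0, giving V_DS = 0.109 V (the root below V_ov).
I_D = (8.75 − 0.109) / 15.3 = 0.565 mA.

I_D = 0.565 mA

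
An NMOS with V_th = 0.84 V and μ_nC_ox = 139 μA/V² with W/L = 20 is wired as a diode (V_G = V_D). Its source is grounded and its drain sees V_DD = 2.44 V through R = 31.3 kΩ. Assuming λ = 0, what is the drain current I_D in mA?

I_D = 0.0453 mA

With gate tied to drain, V_GS = V_DS ≥ V_GS − V_th, so the device is in saturation.
k_n = μ_nC_ox · (W/L) = 2.78 mA/V².
KCL at the drain: ½ k_n (V_GS − V_th)² = (V_DD − V_GS)/R.
Let x = V_GS − 0.84. Then 43.5 x² + x − 1.6 = 0, giving x = 0.181 V (positive root), so V_GS = 1.02 V.
I_D = (V_DD − V_GS)/R = (2.44 − 1.02) / 31.3 = 0.0453 mA.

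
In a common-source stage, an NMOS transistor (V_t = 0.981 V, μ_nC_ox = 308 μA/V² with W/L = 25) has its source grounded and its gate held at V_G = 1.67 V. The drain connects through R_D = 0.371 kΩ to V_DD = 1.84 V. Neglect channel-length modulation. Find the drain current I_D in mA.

V_GS = V_G = 1.67 V, so V_ov = 1.67 − 0.981 = 0.689 V.
k_n = μ_nC_ox · (W/L) = 7.7 mA/V².
Assume saturation: I_D = ½ k_n V_ov² = 0.5 × 7.7 × 0.689² = 1.83 mA, giving V_DS = V_DD − I_D R_D = 1.84 − 1.83 × 0.371 = 1.16 V.
V_DS = 1.16 V ≥ V_ov = 0.689 V, confirming saturation.

I_D = 1.83 mA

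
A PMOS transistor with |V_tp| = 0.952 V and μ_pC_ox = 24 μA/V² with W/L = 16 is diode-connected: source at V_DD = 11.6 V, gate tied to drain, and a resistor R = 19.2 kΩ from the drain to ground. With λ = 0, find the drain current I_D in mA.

I_D = 0.473 mA

With gate tied to drain, V_SG = V_SD ≥ V_SG − |V_tp|, so the device is in saturation.
k_p = μ_pC_ox · (W/L) = 0.384 mA/V².
KCL at the drain: ½ k_p (V_SG − |V_tp|)² = (V_DD − V_SG)/R.
Let x = V_SG − 0.952. Then 3.69 x² + x − 10.65 = 0, giving x = 1.57 V (positive root), so V_SG = 2.52 V.
I_D = (V_DD − V_SG)/R = (11.6 − 2.52) / 19.2 = 0.473 mA.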